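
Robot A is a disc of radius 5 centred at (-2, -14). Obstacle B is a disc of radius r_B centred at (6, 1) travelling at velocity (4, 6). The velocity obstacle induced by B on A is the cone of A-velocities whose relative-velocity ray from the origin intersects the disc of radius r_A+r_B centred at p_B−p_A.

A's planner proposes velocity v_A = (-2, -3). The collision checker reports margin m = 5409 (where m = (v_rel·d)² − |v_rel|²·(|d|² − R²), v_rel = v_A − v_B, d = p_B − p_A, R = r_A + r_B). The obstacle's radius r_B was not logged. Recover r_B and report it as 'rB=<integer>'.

m = 5409
d = (8, 15);  v_rel = (-6, -9),  |v_rel|² = 117
v_rel×d = (-6)·(15) − (-9)·(8) = -18
since m = R²·117 − (-18)²:  R² = (324 + 5409) / 117 = 49
R = √49 = 7  ⇒  r_B = 7 − 5 = 2

rB=2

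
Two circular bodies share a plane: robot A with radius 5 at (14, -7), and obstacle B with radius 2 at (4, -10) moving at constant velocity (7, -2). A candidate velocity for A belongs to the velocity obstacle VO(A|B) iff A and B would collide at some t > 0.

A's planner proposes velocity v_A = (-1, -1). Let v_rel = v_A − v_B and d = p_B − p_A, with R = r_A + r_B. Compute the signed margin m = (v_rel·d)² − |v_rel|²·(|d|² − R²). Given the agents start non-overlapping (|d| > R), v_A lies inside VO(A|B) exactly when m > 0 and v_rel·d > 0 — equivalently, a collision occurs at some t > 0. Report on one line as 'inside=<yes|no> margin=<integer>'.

d = (-10, -3),  |d|² = 109;  R = 5+2 = 7,  c = 109−7² = 60
v_rel = (-8, 1),  |v_rel|² = 65;  v_rel·d = (-8)·(-10) + (1)·(-3) = 77
65·t² − 154·t + 60 = 0  ⇒  m = 77² − 65·60 = 2029
m = 2029 > 0,  v_rel·d = 77 > 0  ⇒  inside

inside=yes margin=2029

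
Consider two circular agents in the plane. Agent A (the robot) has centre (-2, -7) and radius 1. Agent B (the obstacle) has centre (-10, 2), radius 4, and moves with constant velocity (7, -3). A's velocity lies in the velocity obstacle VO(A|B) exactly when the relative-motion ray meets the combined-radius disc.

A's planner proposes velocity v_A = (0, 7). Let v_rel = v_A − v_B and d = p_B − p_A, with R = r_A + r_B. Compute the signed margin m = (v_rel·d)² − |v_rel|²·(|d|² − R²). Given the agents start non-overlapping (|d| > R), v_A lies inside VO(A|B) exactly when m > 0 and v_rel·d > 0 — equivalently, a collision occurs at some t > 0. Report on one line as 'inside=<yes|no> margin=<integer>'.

d = (-8, 9),  |d|² = 145;  R = 1+4 = 5,  c = 145−5² = 120
v_rel = (-7, 10),  |v_rel|² = 149;  v_rel·d = (-7)·(-8) + (10)·(9) = 146
149·t² − 292·t + 120 = 0  ⇒  m = 146² − 149·120 = 3436
m = 3436 > 0,  v_rel·d = 146 > 0  ⇒  inside

inside=yes margin=3436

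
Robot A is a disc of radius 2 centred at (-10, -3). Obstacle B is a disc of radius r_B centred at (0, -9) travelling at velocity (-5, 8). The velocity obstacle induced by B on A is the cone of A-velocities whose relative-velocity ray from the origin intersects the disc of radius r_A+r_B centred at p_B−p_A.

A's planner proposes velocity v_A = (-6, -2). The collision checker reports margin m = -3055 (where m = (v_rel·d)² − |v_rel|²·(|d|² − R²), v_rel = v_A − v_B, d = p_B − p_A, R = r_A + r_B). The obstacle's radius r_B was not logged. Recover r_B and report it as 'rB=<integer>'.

m = -3055
d = (10, -6);  v_rel = (-1, -10),  |v_rel|² = 101
v_rel×d = (-1)·(-6) − (-10)·(10) = 106
since m = R²·101 − 106²:  R² = (11236 + -3055) / 101 = 81
R = √81 = 9  ⇒  r_B = 9 − 2 = 7

rB=7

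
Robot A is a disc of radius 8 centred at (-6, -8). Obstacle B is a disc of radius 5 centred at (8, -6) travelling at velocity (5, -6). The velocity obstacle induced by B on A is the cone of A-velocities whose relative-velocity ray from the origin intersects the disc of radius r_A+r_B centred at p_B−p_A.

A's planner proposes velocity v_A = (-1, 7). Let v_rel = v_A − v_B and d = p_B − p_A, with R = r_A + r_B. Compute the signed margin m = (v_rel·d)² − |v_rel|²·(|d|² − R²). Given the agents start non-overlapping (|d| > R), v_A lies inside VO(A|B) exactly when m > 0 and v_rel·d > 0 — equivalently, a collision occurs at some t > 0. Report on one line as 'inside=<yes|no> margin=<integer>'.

d = (14, 2),  |d|² = 200;  R = 8+5 = 13,  c = 200−13² = 31
v_rel = (-6, 13),  |v_rel|² = 205;  v_rel·d = (-6)·(14) + (13)·(2) = -58
205·t² + 116·t + 31 = 0  ⇒  m = (-58)² − 205·31 = -2991
m = -2991 < 0,  v_rel·d = -58 < 0  ⇒  outside

inside=no margin=-2991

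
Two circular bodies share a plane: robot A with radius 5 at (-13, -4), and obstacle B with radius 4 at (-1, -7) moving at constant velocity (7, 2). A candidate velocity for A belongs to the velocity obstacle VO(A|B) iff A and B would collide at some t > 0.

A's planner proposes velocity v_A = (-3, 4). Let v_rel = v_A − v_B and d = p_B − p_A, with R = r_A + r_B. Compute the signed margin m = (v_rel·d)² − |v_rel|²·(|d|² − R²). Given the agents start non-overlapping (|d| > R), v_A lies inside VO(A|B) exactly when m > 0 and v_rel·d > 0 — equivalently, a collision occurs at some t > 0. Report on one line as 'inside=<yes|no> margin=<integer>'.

d = (12, -3),  |d|² = 153;  R = 5+4 = 9,  c = 153−9² = 72
v_rel = (-10, 2),  |v_rel|² = 104;  v_rel·d = (-10)·(12) + (2)·(-3) = -126
104·t² + 252·t + 72 = 0  ⇒  m = (-126)² − 104·72 = 8388
m = 8388 > 0,  v_rel·d = -126 < 0  ⇒  outside

inside=no margin=8388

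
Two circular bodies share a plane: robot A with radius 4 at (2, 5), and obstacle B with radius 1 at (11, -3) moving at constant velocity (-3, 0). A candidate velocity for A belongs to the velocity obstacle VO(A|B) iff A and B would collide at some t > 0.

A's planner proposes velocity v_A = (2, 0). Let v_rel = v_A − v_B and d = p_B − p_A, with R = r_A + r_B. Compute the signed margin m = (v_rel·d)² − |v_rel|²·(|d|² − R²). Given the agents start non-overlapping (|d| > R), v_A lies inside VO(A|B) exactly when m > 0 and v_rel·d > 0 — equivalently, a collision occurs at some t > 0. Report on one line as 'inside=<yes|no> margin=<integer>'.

d = (9, -8),  |d|² = 145;  R = 4+1 = 5,  c = 145−5² = 120
v_rel = (5, 0),  |v_rel|² = 25;  v_rel·d = (5)·(9) + (0)·(-8) = 45
25·t² − 90·t + 120 = 0  ⇒  m = 45² − 25·120 = -975
m = -975 < 0,  v_rel·d = 45 > 0  ⇒  outside

inside=no margin=-975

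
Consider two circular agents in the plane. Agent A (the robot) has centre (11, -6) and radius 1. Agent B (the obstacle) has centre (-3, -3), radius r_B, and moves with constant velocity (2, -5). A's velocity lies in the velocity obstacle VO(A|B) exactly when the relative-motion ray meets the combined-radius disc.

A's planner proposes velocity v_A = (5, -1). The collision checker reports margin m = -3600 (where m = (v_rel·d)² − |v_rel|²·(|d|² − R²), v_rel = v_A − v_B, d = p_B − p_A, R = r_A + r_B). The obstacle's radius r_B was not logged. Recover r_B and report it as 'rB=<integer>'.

m = -3600
d = (-14, 3);  v_rel = (3, 4),  |v_rel|² = 25
v_rel×d = (3)·(3) − (4)·(-14) = 65
since m = R²·25 − 65²:  R² = (4225 + -3600) / 25 = 25
R = √25 = 5  ⇒  r_B = 5 − 1 = 4

rB=4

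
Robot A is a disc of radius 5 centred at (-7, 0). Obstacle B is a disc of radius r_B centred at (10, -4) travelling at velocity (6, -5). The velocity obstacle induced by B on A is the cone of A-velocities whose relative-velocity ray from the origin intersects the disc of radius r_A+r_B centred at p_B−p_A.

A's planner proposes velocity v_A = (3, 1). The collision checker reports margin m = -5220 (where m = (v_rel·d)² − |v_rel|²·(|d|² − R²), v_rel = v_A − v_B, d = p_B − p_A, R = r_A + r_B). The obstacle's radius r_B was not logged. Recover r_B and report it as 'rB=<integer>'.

m = -5220
d = (17, -4);  v_rel = (-3, 6),  |v_rel|² = 45
v_rel×d = (-3)·(-4) − (6)·(17) = -90
since m = R²·45 − (-90)²:  R² = (8100 + -5220) / 45 = 64
R = √64 = 8  ⇒  r_B = 8 − 5 = 3

rB=3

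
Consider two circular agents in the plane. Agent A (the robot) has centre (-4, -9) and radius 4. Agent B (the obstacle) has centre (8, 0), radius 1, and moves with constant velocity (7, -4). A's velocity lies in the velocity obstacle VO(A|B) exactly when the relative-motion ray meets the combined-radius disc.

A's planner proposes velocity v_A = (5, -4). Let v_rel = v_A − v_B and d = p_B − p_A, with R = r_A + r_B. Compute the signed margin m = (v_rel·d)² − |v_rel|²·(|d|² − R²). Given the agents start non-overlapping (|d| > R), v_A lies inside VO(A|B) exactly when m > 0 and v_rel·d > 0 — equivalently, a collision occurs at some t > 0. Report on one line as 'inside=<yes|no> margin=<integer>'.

d = (12, 9),  |d|² = 225;  R = 4+1 = 5,  c = 225−5² = 200
v_rel = (-2, 0),  |v_rel|² = 4;  v_rel·d = (-2)·(12) + (0)·(9) = -24
4·t² + 48·t + 200 = 0  ⇒  m = (-24)² − 4·200 = -224
m = -224 < 0,  v_rel·d = -24 < 0  ⇒  outside

inside=no margin=-224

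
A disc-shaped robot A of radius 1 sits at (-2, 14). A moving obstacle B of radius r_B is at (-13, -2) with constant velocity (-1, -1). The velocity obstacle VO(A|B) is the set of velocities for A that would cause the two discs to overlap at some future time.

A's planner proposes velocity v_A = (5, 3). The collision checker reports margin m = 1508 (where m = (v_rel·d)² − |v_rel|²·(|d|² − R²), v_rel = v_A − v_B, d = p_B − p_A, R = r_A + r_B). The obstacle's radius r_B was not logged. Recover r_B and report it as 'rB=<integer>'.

m = 1508
d = (-11, -16);  v_rel = (6, 4),  |v_rel|² = 52
v_rel×d = (6)·(-16) − (4)·(-11) = -52
since m = R²·52 − (-52)²:  R² = (2704 + 1508) / 52 = 81
R = √81 = 9  ⇒  r_B = 9 − 1 = 8

rB=8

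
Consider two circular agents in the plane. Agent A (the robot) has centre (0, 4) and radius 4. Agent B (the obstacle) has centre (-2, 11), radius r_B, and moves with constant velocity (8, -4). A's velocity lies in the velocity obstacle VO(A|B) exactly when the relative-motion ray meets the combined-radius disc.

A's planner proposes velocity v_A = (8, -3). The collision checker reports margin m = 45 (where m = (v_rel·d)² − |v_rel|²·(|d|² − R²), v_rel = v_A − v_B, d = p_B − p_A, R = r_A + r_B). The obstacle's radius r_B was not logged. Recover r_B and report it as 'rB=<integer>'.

m = 45
d = (-2, 7);  v_rel = (0, 1),  |v_rel|² = 1
v_rel×d = (0)·(7) − (1)·(-2) = 2
since m = R²·1 − 2²:  R² = (4 + 45) / 1 = 49
R = √49 = 7  ⇒  r_B = 7 − 4 = 3

rB=3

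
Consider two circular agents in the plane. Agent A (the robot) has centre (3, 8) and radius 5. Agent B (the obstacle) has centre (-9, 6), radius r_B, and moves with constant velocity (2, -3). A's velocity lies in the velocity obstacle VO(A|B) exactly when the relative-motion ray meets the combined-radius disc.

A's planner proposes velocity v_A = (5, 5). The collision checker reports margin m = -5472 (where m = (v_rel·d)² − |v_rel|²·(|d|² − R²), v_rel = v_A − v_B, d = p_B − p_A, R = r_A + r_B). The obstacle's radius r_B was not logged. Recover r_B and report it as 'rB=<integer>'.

m = -5472
d = (-12, -2);  v_rel = (3, 8),  |v_rel|² = 73
v_rel×d = (3)·(-2) − (8)·(-12) = 90
since m = R²·73 − 90²:  R² = (8100 + -5472) / 73 = 36
R = √36 = 6  ⇒  r_B = 6 − 5 = 1

rB=1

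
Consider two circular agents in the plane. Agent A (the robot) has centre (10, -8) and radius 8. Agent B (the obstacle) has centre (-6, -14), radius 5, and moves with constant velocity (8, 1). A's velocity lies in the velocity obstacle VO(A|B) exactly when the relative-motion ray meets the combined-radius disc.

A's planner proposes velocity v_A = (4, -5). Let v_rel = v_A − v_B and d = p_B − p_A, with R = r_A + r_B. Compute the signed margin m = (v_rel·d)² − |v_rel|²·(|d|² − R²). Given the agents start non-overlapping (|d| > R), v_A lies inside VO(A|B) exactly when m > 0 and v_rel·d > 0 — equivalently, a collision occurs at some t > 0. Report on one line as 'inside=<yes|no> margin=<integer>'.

d = (-16, -6),  |d|² = 292;  R = 8+5 = 13,  c = 292−13² = 123
v_rel = (-4, -6),  |v_rel|² = 52;  v_rel·d = (-4)·(-16) + (-6)·(-6) = 100
52·t² − 200·t + 123 = 0  ⇒  m = 100² − 52·123 = 3604
m = 3604 > 0,  v_rel·d = 100 > 0  ⇒  inside

inside=yes margin=3604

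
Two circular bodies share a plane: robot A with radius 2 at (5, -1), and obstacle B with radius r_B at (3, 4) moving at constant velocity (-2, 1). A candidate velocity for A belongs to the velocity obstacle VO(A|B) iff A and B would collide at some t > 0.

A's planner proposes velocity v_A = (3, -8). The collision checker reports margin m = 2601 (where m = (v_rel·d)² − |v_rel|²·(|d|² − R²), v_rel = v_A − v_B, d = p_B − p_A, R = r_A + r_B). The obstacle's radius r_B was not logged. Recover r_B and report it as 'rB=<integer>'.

m = 2601
d = (-2, 5);  v_rel = (5, -9),  |v_rel|² = 106
v_rel×d = (5)·(5) − (-9)·(-2) = 7
since m = R²·106 − 7²:  R² = (49 + 2601) / 106 = 25
R = √25 = 5  ⇒  r_B = 5 − 2 = 3

rB=3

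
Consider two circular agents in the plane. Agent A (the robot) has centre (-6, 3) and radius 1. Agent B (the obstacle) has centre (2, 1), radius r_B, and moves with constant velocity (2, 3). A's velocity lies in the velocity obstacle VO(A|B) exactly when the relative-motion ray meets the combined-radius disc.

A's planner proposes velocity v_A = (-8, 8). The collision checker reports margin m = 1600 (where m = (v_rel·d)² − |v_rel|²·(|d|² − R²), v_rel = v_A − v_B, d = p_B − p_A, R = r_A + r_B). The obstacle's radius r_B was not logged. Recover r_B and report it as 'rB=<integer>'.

m = 1600
d = (8, -2);  v_rel = (-10, 5),  |v_rel|² = 125
v_rel×d = (-10)·(-2) − (5)·(8) = -20
since m = R²·125 − (-20)²:  R² = (400 + 1600) / 125 = 16
R = √16 = 4  ⇒  r_B = 4 − 1 = 3

rB=3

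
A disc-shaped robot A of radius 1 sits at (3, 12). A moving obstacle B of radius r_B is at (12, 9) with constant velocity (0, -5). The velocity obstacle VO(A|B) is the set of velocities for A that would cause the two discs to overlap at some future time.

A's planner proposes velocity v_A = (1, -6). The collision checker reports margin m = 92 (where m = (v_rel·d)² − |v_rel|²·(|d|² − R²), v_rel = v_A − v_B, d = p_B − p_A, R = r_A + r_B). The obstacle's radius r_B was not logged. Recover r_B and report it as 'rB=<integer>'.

m = 92
d = (9, -3);  v_rel = (1, -1),  |v_rel|² = 2
v_rel×d = (1)·(-3) − (-1)·(9) = 6
since m = R²·2 − 6²:  R² = (36 + 92) / 2 = 64
R = √64 = 8  ⇒  r_B = 8 − 1 = 7

rB=7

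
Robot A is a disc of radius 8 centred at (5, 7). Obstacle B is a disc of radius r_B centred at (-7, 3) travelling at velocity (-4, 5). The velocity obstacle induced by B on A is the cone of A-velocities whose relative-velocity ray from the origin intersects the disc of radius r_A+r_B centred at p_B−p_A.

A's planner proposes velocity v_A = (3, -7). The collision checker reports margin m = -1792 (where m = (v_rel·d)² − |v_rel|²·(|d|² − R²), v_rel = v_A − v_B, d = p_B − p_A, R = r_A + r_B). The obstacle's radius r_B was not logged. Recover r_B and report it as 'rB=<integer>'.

m = -1792
d = (-12, -4);  v_rel = (7, -12),  |v_rel|² = 193
v_rel×d = (7)·(-4) − (-12)·(-12) = -172
since m = R²·193 − (-172)²:  R² = (29584 + -1792) / 193 = 144
R = √144 = 12  ⇒  r_B = 12 − 8 = 4

rB=4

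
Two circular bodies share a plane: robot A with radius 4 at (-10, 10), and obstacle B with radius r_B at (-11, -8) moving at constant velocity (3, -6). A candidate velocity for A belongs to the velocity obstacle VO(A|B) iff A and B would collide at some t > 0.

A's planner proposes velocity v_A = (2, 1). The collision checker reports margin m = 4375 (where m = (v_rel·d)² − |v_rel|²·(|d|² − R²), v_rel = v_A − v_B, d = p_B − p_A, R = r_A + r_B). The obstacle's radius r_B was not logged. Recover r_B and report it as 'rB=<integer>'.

m = 4375
d = (-1, -18);  v_rel = (-1, 7),  |v_rel|² = 50
v_rel×d = (-1)·(-18) − (7)·(-1) = 25
since m = R²·50 − 25²:  R² = (625 + 4375) / 50 = 100
R = √100 = 10  ⇒  r_B = 10 − 4 = 6

rB=6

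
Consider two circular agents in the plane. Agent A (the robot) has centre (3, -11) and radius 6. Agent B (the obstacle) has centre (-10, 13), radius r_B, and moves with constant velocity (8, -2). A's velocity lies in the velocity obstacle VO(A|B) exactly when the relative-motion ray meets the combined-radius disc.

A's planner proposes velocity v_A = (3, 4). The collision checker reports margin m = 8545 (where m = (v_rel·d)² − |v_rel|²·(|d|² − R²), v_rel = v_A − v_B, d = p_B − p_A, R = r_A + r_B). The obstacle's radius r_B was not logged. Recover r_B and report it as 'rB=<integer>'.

m = 8545
d = (-13, 24);  v_rel = (-5, 6),  |v_rel|² = 61
v_rel×d = (-5)·(24) − (6)·(-13) = -42
since m = R²·61 − (-42)²:  R² = (1764 + 8545) / 61 = 169
R = √169 = 13  ⇒  r_B = 13 − 6 = 7

rB=7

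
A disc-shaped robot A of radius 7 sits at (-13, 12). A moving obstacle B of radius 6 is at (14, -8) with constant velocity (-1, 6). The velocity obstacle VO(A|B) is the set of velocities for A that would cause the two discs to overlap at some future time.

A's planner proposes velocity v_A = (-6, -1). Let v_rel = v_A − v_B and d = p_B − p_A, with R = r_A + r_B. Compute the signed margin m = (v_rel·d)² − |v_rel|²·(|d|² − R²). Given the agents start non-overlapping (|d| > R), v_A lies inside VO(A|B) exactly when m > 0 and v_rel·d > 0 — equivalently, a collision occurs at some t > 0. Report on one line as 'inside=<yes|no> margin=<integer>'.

d = (27, -20),  |d|² = 1129;  R = 7+6 = 13,  c = 1129−13² = 960
v_rel = (-5, -7),  |v_rel|² = 74;  v_rel·d = (-5)·(27) + (-7)·(-20) = 5
74·t² − 10·t + 960 = 0  ⇒  m = 5² − 74·960 = -71015
m = -71015 < 0,  v_rel·d = 5 > 0  ⇒  outside

inside=no margin=-71015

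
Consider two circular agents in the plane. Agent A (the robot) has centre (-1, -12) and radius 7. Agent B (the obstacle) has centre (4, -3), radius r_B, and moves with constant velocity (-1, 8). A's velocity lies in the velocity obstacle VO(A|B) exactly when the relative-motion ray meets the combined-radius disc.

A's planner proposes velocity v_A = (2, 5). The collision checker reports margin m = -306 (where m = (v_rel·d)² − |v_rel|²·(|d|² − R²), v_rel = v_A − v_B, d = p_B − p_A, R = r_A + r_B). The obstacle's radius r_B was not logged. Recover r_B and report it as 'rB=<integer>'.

m = -306
d = (5, 9);  v_rel = (3, -3),  |v_rel|² = 18
v_rel×d = (3)·(9) − (-3)·(5) = 42
since m = R²·18 − 42²:  R² = (1764 + -306) / 18 = 81
R = √81 = 9  ⇒  r_B = 9 − 7 = 2

rB=2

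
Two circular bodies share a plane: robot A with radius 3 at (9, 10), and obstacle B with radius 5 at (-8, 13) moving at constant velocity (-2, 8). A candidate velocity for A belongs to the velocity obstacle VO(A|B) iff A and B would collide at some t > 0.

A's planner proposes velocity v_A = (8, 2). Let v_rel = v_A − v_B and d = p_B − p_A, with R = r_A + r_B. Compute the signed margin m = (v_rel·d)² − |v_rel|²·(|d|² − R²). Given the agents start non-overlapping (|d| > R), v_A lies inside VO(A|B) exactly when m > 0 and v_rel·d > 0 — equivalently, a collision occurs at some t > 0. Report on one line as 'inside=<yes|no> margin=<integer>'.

d = (-17, 3),  |d|² = 298;  R = 3+5 = 8,  c = 298−8² = 234
v_rel = (10, -6),  |v_rel|² = 136;  v_rel·d = (10)·(-17) + (-6)·(3) = -188
136·t² + 376·t + 234 = 0  ⇒  m = (-188)² − 136·234 = 3520
m = 3520 > 0,  v_rel·d = -188 < 0  ⇒  outside

inside=no margin=3520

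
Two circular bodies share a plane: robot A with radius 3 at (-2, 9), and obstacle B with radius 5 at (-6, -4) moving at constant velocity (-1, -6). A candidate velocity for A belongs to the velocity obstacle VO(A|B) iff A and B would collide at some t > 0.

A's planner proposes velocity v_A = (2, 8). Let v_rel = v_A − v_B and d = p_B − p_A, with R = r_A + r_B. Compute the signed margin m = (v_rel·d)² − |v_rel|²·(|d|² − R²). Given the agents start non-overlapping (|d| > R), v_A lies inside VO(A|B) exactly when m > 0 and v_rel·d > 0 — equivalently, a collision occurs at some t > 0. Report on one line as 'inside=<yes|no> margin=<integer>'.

d = (-4, -13),  |d|² = 185;  R = 3+5 = 8,  c = 185−8² = 121
v_rel = (3, 14),  |v_rel|² = 205;  v_rel·d = (3)·(-4) + (14)·(-13) = -194
205·t² + 388·t + 121 = 0  ⇒  m = (-194)² − 205·121 = 12831
m = 12831 > 0,  v_rel·d = -194 < 0  ⇒  outside

inside=no margin=12831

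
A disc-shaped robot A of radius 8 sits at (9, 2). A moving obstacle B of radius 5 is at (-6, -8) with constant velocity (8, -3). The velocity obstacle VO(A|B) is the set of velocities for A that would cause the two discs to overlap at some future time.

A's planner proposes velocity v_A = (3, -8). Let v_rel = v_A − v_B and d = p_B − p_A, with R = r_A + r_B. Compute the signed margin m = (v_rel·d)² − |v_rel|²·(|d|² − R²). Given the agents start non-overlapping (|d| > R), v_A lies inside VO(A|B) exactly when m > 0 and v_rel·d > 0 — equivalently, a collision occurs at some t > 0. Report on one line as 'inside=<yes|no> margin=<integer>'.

d = (-15, -10),  |d|² = 325;  R = 8+5 = 13,  c = 325−13² = 156
v_rel = (-5, -5),  |v_rel|² = 50;  v_rel·d = (-5)·(-15) + (-5)·(-10) = 125
50·t² − 250·t + 156 = 0  ⇒  m = 125² − 50·156 = 7825
m = 7825 > 0,  v_rel·d = 125 > 0  ⇒  inside

inside=yes margin=7825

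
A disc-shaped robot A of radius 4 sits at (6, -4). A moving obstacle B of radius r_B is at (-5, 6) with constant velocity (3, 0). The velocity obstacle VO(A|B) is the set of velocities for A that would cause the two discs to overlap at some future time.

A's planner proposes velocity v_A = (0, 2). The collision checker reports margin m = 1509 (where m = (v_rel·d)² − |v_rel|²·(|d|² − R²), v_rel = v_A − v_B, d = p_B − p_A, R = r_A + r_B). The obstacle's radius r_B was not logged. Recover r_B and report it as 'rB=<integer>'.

m = 1509
d = (-11, 10);  v_rel = (-3, 2),  |v_rel|² = 13
v_rel×d = (-3)·(10) − (2)·(-11) = -8
since m = R²·13 − (-8)²:  R² = (64 + 1509) / 13 = 121
R = √121 = 11  ⇒  r_B = 11 − 4 = 7

rB=7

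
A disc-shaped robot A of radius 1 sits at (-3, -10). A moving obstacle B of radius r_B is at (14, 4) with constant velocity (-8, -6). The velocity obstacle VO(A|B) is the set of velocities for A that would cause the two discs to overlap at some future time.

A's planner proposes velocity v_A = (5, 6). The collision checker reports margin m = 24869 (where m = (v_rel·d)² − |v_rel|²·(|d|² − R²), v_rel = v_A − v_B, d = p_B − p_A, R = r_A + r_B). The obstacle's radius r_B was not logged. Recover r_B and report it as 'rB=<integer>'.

m = 24869
d = (17, 14);  v_rel = (13, 12),  |v_rel|² = 313
v_rel×d = (13)·(14) − (12)·(17) = -22
since m = R²·313 − (-22)²:  R² = (484 + 24869) / 313 = 81
R = √81 = 9  ⇒  r_B = 9 − 1 = 8

rB=8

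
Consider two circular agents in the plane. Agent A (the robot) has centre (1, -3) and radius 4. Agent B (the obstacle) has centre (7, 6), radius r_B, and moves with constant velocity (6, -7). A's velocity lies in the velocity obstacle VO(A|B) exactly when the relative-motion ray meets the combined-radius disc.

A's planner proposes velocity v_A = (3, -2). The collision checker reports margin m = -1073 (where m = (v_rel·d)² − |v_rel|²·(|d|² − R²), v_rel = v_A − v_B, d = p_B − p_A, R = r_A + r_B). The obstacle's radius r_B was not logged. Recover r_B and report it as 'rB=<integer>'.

m = -1073
d = (6, 9);  v_rel = (-3, 5),  |v_rel|² = 34
v_rel×d = (-3)·(9) − (5)·(6) = -57
since m = R²·34 − (-57)²:  R² = (3249 + -1073) / 34 = 64
R = √64 = 8  ⇒  r_B = 8 − 4 = 4

rB=4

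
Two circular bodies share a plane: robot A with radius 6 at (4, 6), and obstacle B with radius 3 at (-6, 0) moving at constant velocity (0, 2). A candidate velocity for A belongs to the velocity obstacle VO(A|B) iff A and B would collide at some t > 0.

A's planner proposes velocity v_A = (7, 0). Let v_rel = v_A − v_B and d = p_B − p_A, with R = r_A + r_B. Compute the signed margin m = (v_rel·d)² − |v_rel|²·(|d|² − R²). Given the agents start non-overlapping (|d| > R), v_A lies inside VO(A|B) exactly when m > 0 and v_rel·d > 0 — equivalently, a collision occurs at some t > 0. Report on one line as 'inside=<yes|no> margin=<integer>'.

d = (-10, -6),  |d|² = 136;  R = 6+3 = 9,  c = 136−9² = 55
v_rel = (7, -2),  |v_rel|² = 53;  v_rel·d = (7)·(-10) + (-2)·(-6) = -58
53·t² + 116·t + 55 = 0  ⇒  m = (-58)² − 53·55 = 449
m = 449 > 0,  v_rel·d = -58 < 0  ⇒  outside

inside=no margin=449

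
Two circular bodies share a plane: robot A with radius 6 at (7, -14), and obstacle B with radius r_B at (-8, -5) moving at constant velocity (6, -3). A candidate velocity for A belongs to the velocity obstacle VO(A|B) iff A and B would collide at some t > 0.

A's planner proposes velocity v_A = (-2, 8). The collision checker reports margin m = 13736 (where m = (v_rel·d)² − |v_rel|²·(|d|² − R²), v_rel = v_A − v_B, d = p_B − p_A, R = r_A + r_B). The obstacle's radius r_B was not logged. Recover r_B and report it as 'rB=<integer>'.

m = 13736
d = (-15, 9);  v_rel = (-8, 11),  |v_rel|² = 185
v_rel×d = (-8)·(9) − (11)·(-15) = 93
since m = R²·185 − 93²:  R² = (8649 + 13736) / 185 = 121
R = √121 = 11  ⇒  r_B = 11 − 6 = 5

rB=5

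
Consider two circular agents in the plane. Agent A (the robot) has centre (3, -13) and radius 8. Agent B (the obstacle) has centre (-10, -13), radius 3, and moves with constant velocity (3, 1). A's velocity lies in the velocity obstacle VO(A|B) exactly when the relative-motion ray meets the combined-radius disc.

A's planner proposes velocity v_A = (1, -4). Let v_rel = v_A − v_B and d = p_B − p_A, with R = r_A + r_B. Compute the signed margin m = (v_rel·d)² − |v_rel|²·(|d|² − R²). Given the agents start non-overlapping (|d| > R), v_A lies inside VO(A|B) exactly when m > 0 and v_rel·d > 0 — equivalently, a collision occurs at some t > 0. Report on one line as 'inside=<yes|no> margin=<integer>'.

d = (-13, 0),  |d|² = 169;  R = 8+3 = 11,  c = 169−11² = 48
v_rel = (-2, -5),  |v_rel|² = 29;  v_rel·d = (-2)·(-13) + (-5)·(0) = 26
29·t² − 52·t + 48 = 0  ⇒  m = 26² − 29·48 = -716
m = -716 < 0,  v_rel·d = 26 > 0  ⇒  outside

inside=no margin=-716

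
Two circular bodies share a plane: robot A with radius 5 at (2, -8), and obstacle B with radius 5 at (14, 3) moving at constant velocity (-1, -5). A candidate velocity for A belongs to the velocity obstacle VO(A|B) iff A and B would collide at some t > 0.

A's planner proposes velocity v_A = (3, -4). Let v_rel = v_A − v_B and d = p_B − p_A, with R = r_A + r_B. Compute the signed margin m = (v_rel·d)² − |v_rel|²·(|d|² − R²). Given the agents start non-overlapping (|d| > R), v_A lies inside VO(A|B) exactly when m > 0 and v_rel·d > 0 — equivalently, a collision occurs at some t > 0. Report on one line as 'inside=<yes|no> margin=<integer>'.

d = (12, 11),  |d|² = 265;  R = 5+5 = 10,  c = 265−10² = 165
v_rel = (4, 1),  |v_rel|² = 17;  v_rel·d = (4)·(12) + (1)·(11) = 59
17·t² − 118·t + 165 = 0  ⇒  m = 59² − 17·165 = 676
m = 676 > 0,  v_rel·d = 59 > 0  ⇒  inside

inside=yes margin=676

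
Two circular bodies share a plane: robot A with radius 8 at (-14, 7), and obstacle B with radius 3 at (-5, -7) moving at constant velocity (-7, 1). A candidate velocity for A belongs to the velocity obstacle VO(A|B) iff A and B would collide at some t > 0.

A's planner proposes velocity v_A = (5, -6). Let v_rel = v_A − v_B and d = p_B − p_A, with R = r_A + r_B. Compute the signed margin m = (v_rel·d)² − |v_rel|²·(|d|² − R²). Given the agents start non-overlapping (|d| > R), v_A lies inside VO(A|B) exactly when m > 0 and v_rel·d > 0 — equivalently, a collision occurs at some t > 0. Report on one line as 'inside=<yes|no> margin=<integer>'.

d = (9, -14),  |d|² = 277;  R = 8+3 = 11,  c = 277−11² = 156
v_rel = (12, -7),  |v_rel|² = 193;  v_rel·d = (12)·(9) + (-7)·(-14) = 206
193·t² − 412·t + 156 = 0  ⇒  m = 206² − 193·156 = 12328
m = 12328 > 0,  v_rel·d = 206 > 0  ⇒  inside

inside=yes margin=12328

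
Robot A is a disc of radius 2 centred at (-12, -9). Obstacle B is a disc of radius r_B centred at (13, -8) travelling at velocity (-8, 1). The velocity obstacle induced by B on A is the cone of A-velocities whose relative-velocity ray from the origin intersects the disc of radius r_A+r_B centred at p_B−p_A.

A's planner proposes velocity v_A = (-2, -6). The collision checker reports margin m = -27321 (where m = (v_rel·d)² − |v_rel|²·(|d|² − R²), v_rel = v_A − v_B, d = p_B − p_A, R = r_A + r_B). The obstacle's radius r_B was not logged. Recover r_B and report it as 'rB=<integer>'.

m = -27321
d = (25, 1);  v_rel = (6, -7),  |v_rel|² = 85
v_rel×d = (6)·(1) − (-7)·(25) = 181
since m = R²·85 − 181²:  R² = (32761 + -27321) / 85 = 64
R = √64 = 8  ⇒  r_B = 8 − 2 = 6

rB=6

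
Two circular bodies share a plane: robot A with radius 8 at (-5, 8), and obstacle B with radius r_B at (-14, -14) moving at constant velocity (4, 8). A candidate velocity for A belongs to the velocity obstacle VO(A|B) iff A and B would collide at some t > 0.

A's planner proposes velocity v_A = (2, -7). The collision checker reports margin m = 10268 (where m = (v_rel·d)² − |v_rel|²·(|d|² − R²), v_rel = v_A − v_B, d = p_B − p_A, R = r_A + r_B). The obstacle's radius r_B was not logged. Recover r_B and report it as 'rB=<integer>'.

m = 10268
d = (-9, -22);  v_rel = (-2, -15),  |v_rel|² = 229
v_rel×d = (-2)·(-22) − (-15)·(-9) = -91
since m = R²·229 − (-91)²:  R² = (8281 + 10268) / 229 = 81
R = √81 = 9  ⇒  r_B = 9 − 8 = 1

rB=1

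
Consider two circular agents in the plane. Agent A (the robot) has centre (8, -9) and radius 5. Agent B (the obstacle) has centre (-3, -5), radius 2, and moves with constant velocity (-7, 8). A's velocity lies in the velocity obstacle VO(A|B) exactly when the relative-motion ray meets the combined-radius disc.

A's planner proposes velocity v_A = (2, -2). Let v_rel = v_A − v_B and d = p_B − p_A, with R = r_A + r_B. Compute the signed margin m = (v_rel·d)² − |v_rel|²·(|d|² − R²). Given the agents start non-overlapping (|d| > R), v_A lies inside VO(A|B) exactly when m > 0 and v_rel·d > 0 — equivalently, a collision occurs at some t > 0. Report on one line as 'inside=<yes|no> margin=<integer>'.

d = (-11, 4),  |d|² = 137;  R = 5+2 = 7,  c = 137−7² = 88
v_rel = (9, -10),  |v_rel|² = 181;  v_rel·d = (9)·(-11) + (-10)·(4) = -139
181·t² + 278·t + 88 = 0  ⇒  m = (-139)² − 181·88 = 3393
m = 3393 > 0,  v_rel·d = -139 < 0  ⇒  outside

inside=no margin=3393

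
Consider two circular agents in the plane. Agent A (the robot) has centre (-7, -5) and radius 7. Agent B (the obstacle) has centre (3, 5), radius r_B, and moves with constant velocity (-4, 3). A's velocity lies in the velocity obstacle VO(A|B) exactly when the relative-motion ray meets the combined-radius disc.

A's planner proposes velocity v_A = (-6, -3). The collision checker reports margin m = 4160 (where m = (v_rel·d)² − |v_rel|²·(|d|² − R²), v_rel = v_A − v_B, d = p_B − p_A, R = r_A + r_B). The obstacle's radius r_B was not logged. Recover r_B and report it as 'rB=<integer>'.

m = 4160
d = (10, 10);  v_rel = (-2, -6),  |v_rel|² = 40
v_rel×d = (-2)·(10) − (-6)·(10) = 40
since m = R²·40 − 40²:  R² = (1600 + 4160) / 40 = 144
R = √144 = 12  ⇒  r_B = 12 − 7 = 5

rB=5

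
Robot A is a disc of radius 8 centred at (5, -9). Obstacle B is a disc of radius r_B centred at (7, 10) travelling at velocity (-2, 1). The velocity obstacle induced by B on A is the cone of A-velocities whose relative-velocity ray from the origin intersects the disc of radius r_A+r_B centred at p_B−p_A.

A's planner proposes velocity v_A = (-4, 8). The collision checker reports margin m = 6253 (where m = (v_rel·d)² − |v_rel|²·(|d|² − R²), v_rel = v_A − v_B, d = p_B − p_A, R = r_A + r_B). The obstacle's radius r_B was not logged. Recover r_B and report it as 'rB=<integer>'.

m = 6253
d = (2, 19);  v_rel = (-2, 7),  |v_rel|² = 53
v_rel×d = (-2)·(19) − (7)·(2) = -52
since m = R²·53 − (-52)²:  R² = (2704 + 6253) / 53 = 169
R = √169 = 13  ⇒  r_B = 13 − 8 = 5

rB=5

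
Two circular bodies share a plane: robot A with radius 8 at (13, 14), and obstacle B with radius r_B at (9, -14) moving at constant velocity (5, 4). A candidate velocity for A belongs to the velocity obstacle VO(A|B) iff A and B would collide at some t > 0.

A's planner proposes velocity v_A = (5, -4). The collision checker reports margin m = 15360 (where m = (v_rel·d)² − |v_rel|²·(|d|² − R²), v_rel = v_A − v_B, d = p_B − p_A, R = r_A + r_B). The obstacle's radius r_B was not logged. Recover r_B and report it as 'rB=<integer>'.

m = 15360
d = (-4, -28);  v_rel = (0, -8),  |v_rel|² = 64
v_rel×d = (0)·(-28) − (-8)·(-4) = -32
since m = R²·64 − (-32)²:  R² = (1024 + 15360) / 64 = 256
R = √256 = 16  ⇒  r_B = 16 − 8 = 8

rB=8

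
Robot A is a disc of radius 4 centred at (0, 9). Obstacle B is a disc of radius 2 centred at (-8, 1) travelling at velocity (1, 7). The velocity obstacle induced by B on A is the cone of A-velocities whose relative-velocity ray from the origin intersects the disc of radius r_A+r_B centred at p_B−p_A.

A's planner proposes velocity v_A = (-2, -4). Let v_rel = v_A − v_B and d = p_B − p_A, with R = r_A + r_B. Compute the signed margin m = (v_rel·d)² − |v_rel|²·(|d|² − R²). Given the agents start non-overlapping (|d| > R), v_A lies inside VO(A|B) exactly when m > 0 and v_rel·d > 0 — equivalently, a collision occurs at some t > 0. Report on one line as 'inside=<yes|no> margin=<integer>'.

d = (-8, -8),  |d|² = 128;  R = 4+2 = 6,  c = 128−6² = 92
v_rel = (-3, -11),  |v_rel|² = 130;  v_rel·d = (-3)·(-8) + (-11)·(-8) = 112
130·t² − 224·t + 92 = 0  ⇒  m = 112² − 130·92 = 584
m = 584 > 0,  v_rel·d = 112 > 0  ⇒  inside

inside=yes margin=584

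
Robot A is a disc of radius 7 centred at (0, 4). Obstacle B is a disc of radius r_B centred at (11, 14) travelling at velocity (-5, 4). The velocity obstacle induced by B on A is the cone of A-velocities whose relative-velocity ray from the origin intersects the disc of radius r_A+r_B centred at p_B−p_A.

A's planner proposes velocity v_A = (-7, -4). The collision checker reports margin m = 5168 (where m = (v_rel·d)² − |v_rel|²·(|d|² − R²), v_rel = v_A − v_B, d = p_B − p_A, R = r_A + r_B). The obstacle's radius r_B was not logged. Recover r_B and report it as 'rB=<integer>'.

m = 5168
d = (11, 10);  v_rel = (-2, -8),  |v_rel|² = 68
v_rel×d = (-2)·(10) − (-8)·(11) = 68
since m = R²·68 − 68²:  R² = (4624 + 5168) / 68 = 144
R = √144 = 12  ⇒  r_B = 12 − 7 = 5

rB=5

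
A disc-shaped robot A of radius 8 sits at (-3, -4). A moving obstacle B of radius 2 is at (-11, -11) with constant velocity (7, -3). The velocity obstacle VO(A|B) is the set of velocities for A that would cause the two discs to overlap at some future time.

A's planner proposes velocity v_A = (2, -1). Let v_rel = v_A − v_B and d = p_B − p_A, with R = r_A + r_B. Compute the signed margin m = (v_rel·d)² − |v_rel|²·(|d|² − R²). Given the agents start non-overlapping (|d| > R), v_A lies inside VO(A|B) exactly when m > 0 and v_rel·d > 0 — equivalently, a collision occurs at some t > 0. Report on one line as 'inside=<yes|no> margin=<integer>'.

d = (-8, -7),  |d|² = 113;  R = 8+2 = 10,  c = 113−10² = 13
v_rel = (-5, 2),  |v_rel|² = 29;  v_rel·d = (-5)·(-8) + (2)·(-7) = 26
29·t² − 52·t + 13 = 0  ⇒  m = 26² − 29·13 = 299
m = 299 > 0,  v_rel·d = 26 > 0  ⇒  inside

inside=yes margin=299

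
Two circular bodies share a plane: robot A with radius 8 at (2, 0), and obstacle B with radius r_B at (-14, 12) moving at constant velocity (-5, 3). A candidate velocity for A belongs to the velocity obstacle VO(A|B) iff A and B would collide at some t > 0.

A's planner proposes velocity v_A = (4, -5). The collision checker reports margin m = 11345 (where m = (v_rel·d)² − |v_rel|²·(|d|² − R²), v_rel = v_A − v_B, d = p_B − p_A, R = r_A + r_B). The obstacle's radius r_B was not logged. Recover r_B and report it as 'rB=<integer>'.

m = 11345
d = (-16, 12);  v_rel = (9, -8),  |v_rel|² = 145
v_rel×d = (9)·(12) − (-8)·(-16) = -20
since m = R²·145 − (-20)²:  R² = (400 + 11345) / 145 = 81
R = √81 = 9  ⇒  r_B = 9 − 8 = 1

rB=1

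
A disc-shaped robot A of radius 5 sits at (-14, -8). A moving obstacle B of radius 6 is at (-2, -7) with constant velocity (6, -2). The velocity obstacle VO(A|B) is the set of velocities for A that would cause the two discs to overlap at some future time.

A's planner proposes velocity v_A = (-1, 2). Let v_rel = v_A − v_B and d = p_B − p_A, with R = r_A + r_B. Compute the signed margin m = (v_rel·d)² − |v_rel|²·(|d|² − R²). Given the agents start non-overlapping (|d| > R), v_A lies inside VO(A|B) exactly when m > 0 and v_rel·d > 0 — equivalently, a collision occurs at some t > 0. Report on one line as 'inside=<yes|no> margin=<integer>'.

d = (12, 1),  |d|² = 145;  R = 5+6 = 11,  c = 145−11² = 24
v_rel = (-7, 4),  |v_rel|² = 65;  v_rel·d = (-7)·(12) + (4)·(1) = -80
65·t² + 160·t + 24 = 0  ⇒  m = (-80)² − 65·24 = 4840
m = 4840 > 0,  v_rel·d = -80 < 0  ⇒  outside

inside=no margin=4840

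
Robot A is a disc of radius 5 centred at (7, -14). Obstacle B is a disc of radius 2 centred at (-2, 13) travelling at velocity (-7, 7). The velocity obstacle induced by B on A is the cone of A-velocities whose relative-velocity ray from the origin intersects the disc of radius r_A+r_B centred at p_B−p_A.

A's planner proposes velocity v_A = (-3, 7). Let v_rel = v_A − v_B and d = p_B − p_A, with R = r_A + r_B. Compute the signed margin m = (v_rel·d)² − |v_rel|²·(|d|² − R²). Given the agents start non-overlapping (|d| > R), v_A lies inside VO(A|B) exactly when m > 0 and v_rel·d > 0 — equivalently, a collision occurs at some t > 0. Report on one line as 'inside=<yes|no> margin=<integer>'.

d = (-9, 27),  |d|² = 810;  R = 5+2 = 7,  c = 810−7² = 761
v_rel = (4, 0),  |v_rel|² = 16;  v_rel·d = (4)·(-9) + (0)·(27) = -36
16·t² + 72·t + 761 = 0  ⇒  m = (-36)² − 16·761 = -10880
m = -10880 < 0,  v_rel·d = -36 < 0  ⇒  outside

inside=no margin=-10880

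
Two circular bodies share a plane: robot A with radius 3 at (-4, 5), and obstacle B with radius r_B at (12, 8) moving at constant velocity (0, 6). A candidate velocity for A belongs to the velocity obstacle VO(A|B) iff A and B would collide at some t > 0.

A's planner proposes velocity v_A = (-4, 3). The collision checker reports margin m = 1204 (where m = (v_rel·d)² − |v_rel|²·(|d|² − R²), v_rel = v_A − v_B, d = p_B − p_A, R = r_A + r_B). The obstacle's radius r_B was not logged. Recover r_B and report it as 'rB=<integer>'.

m = 1204
d = (16, 3);  v_rel = (-4, -3),  |v_rel|² = 25
v_rel×d = (-4)·(3) − (-3)·(16) = 36
since m = R²·25 − 36²:  R² = (1296 + 1204) / 25 = 100
R = √100 = 10  ⇒  r_B = 10 − 3 = 7

rB=7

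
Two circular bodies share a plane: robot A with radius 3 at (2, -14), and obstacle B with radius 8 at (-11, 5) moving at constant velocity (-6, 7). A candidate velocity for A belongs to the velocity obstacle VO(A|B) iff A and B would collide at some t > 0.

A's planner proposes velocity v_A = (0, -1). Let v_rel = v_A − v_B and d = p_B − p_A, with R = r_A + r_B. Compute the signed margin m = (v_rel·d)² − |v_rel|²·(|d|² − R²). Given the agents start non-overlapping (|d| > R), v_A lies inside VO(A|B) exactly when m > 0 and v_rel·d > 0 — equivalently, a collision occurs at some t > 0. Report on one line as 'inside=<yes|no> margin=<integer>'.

d = (-13, 19),  |d|² = 530;  R = 3+8 = 11,  c = 530−11² = 409
v_rel = (6, -8),  |v_rel|² = 100;  v_rel·d = (6)·(-13) + (-8)·(19) = -230
100·t² + 460·t + 409 = 0  ⇒  m = (-230)² − 100·409 = 12000
m = 12000 > 0,  v_rel·d = -230 < 0  ⇒  outside

inside=no margin=12000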